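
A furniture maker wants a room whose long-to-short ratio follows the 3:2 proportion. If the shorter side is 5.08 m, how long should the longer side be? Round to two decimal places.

3:2 = 1.50000.
Longer side = 5.08 × 1.50000 ≈ 7.6200 → 7.62 m.

7.62 m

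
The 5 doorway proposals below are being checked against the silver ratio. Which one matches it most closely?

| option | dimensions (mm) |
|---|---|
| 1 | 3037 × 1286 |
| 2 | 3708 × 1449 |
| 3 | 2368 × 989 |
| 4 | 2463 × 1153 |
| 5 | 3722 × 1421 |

3

Target silver ratio ≈ 2.414.
1: 2.362 (Δ0.052)  2: 2.559 (Δ0.145)  3: 2.394 (Δ0.020)  4: 2.136 (Δ0.278)  5: 2.619 (Δ0.205)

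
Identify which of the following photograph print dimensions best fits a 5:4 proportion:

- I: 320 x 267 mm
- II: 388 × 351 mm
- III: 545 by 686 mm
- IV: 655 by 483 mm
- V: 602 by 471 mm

Target 5:4 ≈ 1.250.
I: 1.199 (Δ0.051)  II: 1.105 (Δ0.145)  III: 1.259 (Δ0.009)  IV: 1.356 (Δ0.106)  V: 1.278 (Δ0.028)

III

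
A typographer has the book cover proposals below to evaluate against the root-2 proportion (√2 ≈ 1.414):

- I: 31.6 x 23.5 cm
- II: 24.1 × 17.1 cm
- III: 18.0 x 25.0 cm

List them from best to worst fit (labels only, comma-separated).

I: 31.6/23.5 ≈ 1.345 → |1.345 − 1.414| = 0.069
II: 24.1/17.1 ≈ 1.409 → |1.409 − 1.414| = 0.005
III: 25.0/18.0 ≈ 1.389 → |1.389 − 1.414| = 0.025

II, III, I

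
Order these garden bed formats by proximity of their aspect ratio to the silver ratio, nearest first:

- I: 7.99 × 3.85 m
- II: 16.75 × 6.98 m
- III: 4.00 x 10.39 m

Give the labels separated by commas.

Ratios: I = 7.99 / 3.85 ≈ 2.075; II = 16.75 / 6.98 ≈ 2.400; III = 10.39 / 4.00 ≈ 2.598.
|Δ from 2.414|: I 0.339; II 0.014; III 0.184.

II, III, I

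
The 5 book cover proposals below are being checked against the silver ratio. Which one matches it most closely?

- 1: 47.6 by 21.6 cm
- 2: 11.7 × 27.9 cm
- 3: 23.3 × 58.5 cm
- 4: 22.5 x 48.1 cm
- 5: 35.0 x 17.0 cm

2

Target silver ratio ≈ 2.414.
1: 2.204 (Δ0.210)  2: 2.385 (Δ0.029)  3: 2.511 (Δ0.097)  4: 2.138 (Δ0.276)  5: 2.059 (Δ0.355)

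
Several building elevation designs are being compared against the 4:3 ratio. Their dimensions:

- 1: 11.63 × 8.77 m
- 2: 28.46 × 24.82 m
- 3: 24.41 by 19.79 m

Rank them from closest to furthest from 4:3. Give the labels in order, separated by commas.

1, 3, 2

1: 11.63/8.77 ≈ 1.326 → |1.326 − 1.333| = 0.007
2: 28.46/24.82 ≈ 1.147 → |1.147 − 1.333| = 0.186
3: 24.41/19.79 ≈ 1.233 → |1.233 − 1.333| = 0.100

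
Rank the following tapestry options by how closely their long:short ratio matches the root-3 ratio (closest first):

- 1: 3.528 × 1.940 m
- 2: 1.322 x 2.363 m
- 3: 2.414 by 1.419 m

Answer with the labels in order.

3, 2, 1

Ratios: 1 = 3.528 / 1.940 ≈ 1.819; 2 = 2.363 / 1.322 ≈ 1.787; 3 = 2.414 / 1.419 ≈ 1.701.
|Δ from 1.732|: 1 0.087; 2 0.055; 3 0.031.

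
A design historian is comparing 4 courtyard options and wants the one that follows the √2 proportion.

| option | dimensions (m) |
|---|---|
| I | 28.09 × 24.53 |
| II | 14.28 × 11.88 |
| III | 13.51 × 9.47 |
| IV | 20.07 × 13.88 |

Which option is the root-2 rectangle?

III

Ratios (long/short): I ≈ 1.145; II ≈ 1.202; III ≈ 1.427; IV ≈ 1.446.
root-2 ≈ 1.414; option III is nearest (Δ 0.013).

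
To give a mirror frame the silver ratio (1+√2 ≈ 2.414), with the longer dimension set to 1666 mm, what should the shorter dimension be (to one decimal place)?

silver ratio ≈ 2.41421.
Shorter side = 1666 ÷ 2.41421 ≈ 690.081 → 690.1 mm.

690.1 mm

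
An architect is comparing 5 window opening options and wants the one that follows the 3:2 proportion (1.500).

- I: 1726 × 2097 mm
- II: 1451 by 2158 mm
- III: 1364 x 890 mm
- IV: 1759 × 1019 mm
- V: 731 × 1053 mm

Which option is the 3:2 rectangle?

II

Target 3:2 ≈ 1.500.
I: 1.215 (Δ0.285)  II: 1.487 (Δ0.013)  III: 1.533 (Δ0.033)  IV: 1.726 (Δ0.226)  V: 1.440 (Δ0.060)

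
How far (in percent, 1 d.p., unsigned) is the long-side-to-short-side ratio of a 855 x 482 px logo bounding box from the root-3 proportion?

2.4%

Ratio = 855 / 482 ≈ 1.7739.
Ideal root-3 ≈ 1.7321. |1.7739 − 1.7321| / 1.7321 ≈ 2.41% → 2.4%.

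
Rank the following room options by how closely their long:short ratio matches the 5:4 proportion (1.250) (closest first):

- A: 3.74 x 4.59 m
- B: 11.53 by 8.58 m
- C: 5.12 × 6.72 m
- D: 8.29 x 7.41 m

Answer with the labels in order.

A, C, B, D

A: 4.59/3.74 ≈ 1.227 → |1.227 − 1.250| = 0.023
B: 11.53/8.58 ≈ 1.344 → |1.344 − 1.250| = 0.094
C: 6.72/5.12 ≈ 1.312 → |1.312 − 1.250| = 0.062
D: 8.29/7.41 ≈ 1.119 → |1.119 − 1.250| = 0.131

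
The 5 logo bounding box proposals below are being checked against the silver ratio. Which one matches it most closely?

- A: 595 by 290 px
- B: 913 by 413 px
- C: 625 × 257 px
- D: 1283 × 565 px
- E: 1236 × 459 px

C

Ratios (long/short): A ≈ 2.052; B ≈ 2.211; C ≈ 2.432; D ≈ 2.271; E ≈ 2.693.
silver ratio ≈ 2.414; option C is nearest (Δ 0.018).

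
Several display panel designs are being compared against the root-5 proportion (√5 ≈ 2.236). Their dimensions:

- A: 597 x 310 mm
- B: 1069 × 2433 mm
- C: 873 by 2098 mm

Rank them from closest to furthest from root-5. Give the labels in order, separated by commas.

B, C, A

Ratios: A = 597 / 310 ≈ 1.926; B = 2433 / 1069 ≈ 2.276; C = 2098 / 873 ≈ 2.403.
|Δ from 2.236|: A 0.310; B 0.040; C 0.167.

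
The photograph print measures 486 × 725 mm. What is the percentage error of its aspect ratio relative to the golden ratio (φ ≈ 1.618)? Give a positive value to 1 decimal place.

Ratio = 725 / 486 ≈ 1.4918.
Ideal golden ratio ≈ 1.6180. |1.4918 − 1.6180| / 1.6180 ≈ 7.80% → 7.8%.

7.8%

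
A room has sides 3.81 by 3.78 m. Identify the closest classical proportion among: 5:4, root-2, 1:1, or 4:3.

1:1

3.81/3.78 ≈ 1.008. Nearest candidates are 1:1 (1.000, off by 0.008) and 5:4 (1.250, off by 0.242).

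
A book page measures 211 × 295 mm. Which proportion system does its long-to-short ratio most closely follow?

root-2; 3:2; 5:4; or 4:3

root-2

295/211 ≈ 1.398. Nearest candidates are root-2 (1.414, off by 0.016) and 4:3 (1.333, off by 0.065).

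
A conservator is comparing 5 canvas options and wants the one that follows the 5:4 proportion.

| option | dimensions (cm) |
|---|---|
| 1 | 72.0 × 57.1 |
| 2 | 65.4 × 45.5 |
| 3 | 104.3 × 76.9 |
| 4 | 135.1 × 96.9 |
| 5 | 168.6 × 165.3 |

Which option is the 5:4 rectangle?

Ratios (long/short): 1 ≈ 1.261; 2 ≈ 1.437; 3 ≈ 1.356; 4 ≈ 1.394; 5 ≈ 1.020.
5:4 ≈ 1.250; option 1 is nearest (Δ 0.011).

1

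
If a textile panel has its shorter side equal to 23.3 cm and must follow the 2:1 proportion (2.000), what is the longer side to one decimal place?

46.6 cm

2:1 = 2.00000.
Longer side = 23.3 × 2.00000 ≈ 46.600 → 46.6 cm.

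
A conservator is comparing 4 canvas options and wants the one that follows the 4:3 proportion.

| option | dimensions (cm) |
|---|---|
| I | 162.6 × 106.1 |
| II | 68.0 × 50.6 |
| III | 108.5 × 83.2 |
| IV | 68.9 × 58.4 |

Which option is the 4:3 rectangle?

Target 4:3 ≈ 1.333.
I: 1.533 (Δ0.200)  II: 1.344 (Δ0.011)  III: 1.304 (Δ0.029)  IV: 1.180 (Δ0.153)

II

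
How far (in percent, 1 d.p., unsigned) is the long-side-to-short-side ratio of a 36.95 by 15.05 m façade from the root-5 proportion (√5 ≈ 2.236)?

9.8%

Ratio = 36.95 / 15.05 ≈ 2.4551.
Ideal root-5 ≈ 2.2361. |2.4551 − 2.2361| / 2.2361 ≈ 9.79% → 9.8%.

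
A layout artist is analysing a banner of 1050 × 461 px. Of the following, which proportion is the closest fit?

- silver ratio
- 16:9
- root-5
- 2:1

root-5

1050/461 ≈ 2.278. Nearest candidates are root-5 (2.236, off by 0.042) and silver ratio (2.414, off by 0.136).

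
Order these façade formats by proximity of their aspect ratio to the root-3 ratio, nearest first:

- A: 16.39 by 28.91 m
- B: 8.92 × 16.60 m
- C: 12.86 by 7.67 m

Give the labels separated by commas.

A, C, B

Ratios: A = 28.91 / 16.39 ≈ 1.764; B = 16.60 / 8.92 ≈ 1.861; C = 12.86 / 7.67 ≈ 1.677.
|Δ from 1.732|: A 0.032; B 0.129; C 0.055.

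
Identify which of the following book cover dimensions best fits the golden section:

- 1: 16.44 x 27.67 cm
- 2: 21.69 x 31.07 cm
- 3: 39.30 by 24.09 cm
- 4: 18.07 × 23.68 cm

3

Ratios (long/short): 1 ≈ 1.683; 2 ≈ 1.432; 3 ≈ 1.631; 4 ≈ 1.310.
golden ratio ≈ 1.618; option 3 is nearest (Δ 0.013).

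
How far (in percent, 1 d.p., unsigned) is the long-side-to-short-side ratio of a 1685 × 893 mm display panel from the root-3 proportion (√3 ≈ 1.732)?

8.9%

Ratio = 1685 / 893 ≈ 1.8869.
Ideal root-3 ≈ 1.7321. |1.8869 − 1.7321| / 1.7321 ≈ 8.94% → 8.9%.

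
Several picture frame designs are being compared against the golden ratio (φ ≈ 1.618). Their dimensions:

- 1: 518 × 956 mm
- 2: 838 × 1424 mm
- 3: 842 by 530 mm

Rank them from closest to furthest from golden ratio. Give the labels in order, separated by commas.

3, 2, 1

Ratios: 1 = 956 / 518 ≈ 1.846; 2 = 1424 / 838 ≈ 1.699; 3 = 842 / 530 ≈ 1.589.
|Δ from 1.618|: 1 0.228; 2 0.081; 3 0.029.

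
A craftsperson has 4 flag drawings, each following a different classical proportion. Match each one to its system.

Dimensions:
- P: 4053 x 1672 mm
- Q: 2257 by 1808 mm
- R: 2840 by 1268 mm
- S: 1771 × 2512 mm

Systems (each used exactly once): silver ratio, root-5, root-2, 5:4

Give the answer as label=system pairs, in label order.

P=silver ratio, Q=5:4, R=root-5, S=root-2

Ratios: P ≈ 2.424; Q ≈ 1.248; R ≈ 2.240; S ≈ 1.418.
Targets: silver ratio ≈ 2.414; root-5 ≈ 2.236; root-2 ≈ 1.414; 5:4 ≈ 1.250.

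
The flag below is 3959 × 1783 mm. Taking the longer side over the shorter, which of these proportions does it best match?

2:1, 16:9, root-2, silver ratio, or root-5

Ratio = 3959 / 1783 ≈ 2.220.
Distances: 2:1 2.000 (Δ 0.220); 16:9 1.778 (Δ 0.442); root-2 1.414 (Δ 0.806); silver ratio 2.414 (Δ 0.194); root-5 2.236 (Δ 0.016).

root-5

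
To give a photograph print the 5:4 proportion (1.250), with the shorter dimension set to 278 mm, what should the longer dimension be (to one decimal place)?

5:4 = 1.25000.
Longer side = 278 × 1.25000 ≈ 347.500 → 347.5 mm.

347.5 mm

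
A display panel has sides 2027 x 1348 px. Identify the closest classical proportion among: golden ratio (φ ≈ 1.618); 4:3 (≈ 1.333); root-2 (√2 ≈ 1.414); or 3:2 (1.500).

3:2

2027/1348 ≈ 1.504. Nearest candidates are 3:2 (1.500, off by 0.004) and root-2 (1.414, off by 0.090).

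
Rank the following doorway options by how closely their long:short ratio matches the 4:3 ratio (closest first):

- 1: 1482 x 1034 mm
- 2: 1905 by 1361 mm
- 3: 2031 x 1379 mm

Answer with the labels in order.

2, 1, 3

1: 1482/1034 ≈ 1.433 → |1.433 − 1.333| = 0.100
2: 1905/1361 ≈ 1.400 → |1.400 − 1.333| = 0.067
3: 2031/1379 ≈ 1.473 → |1.473 − 1.333| = 0.140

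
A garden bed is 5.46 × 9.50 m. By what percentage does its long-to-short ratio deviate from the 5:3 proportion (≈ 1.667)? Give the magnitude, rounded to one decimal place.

Ratio = 9.50 / 5.46 ≈ 1.7399.
Ideal 5:3 ≈ 1.6667. |1.7399 − 1.6667| / 1.6667 ≈ 4.39% → 4.4%.

4.4%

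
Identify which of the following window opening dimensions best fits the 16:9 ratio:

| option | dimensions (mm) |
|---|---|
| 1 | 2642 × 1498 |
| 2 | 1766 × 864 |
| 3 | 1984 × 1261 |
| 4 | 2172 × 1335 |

Ratios (long/short): 1 ≈ 1.764; 2 ≈ 2.044; 3 ≈ 1.573; 4 ≈ 1.627.
16:9 ≈ 1.778; option 1 is nearest (Δ 0.014).

1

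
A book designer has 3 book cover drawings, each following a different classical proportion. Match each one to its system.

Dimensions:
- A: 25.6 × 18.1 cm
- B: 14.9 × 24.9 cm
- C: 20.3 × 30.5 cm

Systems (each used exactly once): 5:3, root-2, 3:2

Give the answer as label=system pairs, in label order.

A=root-2, B=5:3, C=3:2

A = 25.6/18.1 ≈ 1.414 → root-2 (1.414)
B = 24.9/14.9 ≈ 1.671 → 5:3 (1.667)
C = 30.5/20.3 ≈ 1.502 → 3:2 (1.500)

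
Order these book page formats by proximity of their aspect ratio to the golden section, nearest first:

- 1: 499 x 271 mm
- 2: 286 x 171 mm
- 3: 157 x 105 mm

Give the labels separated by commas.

2, 3, 1

Ratios: 1 = 499 / 271 ≈ 1.841; 2 = 286 / 171 ≈ 1.673; 3 = 157 / 105 ≈ 1.495.
|Δ from 1.618|: 1 0.223; 2 0.055; 3 0.123.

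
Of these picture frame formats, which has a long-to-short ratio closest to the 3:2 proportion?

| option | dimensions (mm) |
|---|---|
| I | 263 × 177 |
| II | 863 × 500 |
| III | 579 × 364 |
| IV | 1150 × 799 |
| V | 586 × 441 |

I

Ratios (long/short): I ≈ 1.486; II ≈ 1.726; III ≈ 1.591; IV ≈ 1.439; V ≈ 1.329.
3:2 ≈ 1.500; option I is nearest (Δ 0.014).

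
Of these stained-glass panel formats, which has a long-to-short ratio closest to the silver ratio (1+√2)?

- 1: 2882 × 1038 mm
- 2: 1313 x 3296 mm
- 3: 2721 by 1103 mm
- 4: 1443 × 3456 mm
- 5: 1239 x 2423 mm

4

Ratios (long/short): 1 ≈ 2.776; 2 ≈ 2.510; 3 ≈ 2.467; 4 ≈ 2.395; 5 ≈ 1.956.
silver ratio ≈ 2.414; option 4 is nearest (Δ 0.019).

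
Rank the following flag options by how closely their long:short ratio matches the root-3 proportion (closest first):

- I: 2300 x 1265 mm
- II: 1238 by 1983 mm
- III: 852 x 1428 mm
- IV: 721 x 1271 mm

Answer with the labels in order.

IV, III, I, II

Ratios: I = 2300 / 1265 ≈ 1.818; II = 1983 / 1238 ≈ 1.602; III = 1428 / 852 ≈ 1.676; IV = 1271 / 721 ≈ 1.763.
|Δ from 1.732|: I 0.086; II 0.130; III 0.056; IV 0.031.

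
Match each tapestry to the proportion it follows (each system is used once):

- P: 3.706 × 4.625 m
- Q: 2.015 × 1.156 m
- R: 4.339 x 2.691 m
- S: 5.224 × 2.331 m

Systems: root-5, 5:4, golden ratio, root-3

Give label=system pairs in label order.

Ratios: P ≈ 1.248; Q ≈ 1.743; R ≈ 1.612; S ≈ 2.241.
Targets: root-5 ≈ 2.236; 5:4 ≈ 1.250; golden ratio ≈ 1.618; root-3 ≈ 1.732.

P=5:4, Q=root-3, R=golden ratio, S=root-5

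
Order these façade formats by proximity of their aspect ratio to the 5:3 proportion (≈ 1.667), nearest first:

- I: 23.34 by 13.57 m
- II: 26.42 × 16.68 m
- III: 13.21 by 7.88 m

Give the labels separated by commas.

Ratios: I = 23.34 / 13.57 ≈ 1.720; II = 26.42 / 16.68 ≈ 1.584; III = 13.21 / 7.88 ≈ 1.676.
|Δ from 1.667|: I 0.053; II 0.083; III 0.009.

III, I, II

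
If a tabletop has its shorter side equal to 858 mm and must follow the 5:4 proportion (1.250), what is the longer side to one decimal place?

1072.5 mm

5:4 = 1.25000.
Longer side = 858 × 1.25000 ≈ 1072.500 → 1072.5 mm.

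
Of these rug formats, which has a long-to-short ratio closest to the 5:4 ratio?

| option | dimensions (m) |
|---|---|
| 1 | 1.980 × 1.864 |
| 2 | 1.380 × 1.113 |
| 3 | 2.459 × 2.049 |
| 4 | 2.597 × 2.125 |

2

Ratios (long/short): 1 ≈ 1.062; 2 ≈ 1.240; 3 ≈ 1.200; 4 ≈ 1.222.
5:4 ≈ 1.250; option 2 is nearest (Δ 0.010).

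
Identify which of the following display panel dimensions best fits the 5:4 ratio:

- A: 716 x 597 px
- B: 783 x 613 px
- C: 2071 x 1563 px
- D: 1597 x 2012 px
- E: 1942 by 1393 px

D

Ratios (long/short): A ≈ 1.199; B ≈ 1.277; C ≈ 1.325; D ≈ 1.260; E ≈ 1.394.
5:4 ≈ 1.250; option D is nearest (Δ 0.010).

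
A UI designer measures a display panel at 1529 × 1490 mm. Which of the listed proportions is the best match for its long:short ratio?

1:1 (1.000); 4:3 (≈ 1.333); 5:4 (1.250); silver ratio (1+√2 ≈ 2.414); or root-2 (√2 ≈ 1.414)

1:1

Ratio = 1529 / 1490 ≈ 1.026.
Distances: 1:1 1.000 (Δ 0.026); 4:3 1.333 (Δ 0.307); 5:4 1.250 (Δ 0.224); silver ratio 2.414 (Δ 1.388); root-2 1.414 (Δ 0.388).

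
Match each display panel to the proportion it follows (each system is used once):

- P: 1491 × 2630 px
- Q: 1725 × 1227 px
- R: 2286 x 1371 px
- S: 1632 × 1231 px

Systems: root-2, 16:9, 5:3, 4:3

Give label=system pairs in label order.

P=16:9, Q=root-2, R=5:3, S=4:3

P = 2630/1491 ≈ 1.764 → 16:9 (1.778)
Q = 1725/1227 ≈ 1.406 → root-2 (1.414)
R = 2286/1371 ≈ 1.667 → 5:3 (1.667)
S = 1632/1231 ≈ 1.326 → 4:3 (1.333)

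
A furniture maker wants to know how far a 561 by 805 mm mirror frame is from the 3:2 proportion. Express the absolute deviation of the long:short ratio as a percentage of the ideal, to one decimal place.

Ratio = 805 / 561 ≈ 1.4349.
Ideal 3:2 = 1.5000. |1.4349 − 1.5000| / 1.5000 ≈ 4.34% → 4.3%.

4.3%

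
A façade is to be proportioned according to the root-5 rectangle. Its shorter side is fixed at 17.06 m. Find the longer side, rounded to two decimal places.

38.15 m

root-5 ≈ 2.23607.
Longer side = 17.06 × 2.23607 ≈ 38.1474 → 38.15 m.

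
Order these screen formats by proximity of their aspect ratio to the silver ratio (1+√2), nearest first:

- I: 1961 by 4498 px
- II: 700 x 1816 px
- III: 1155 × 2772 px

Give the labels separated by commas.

Ratios: I = 4498 / 1961 ≈ 2.294; II = 1816 / 700 ≈ 2.594; III = 2772 / 1155 ≈ 2.400.
|Δ from 2.414|: I 0.120; II 0.180; III 0.014.

III, I, II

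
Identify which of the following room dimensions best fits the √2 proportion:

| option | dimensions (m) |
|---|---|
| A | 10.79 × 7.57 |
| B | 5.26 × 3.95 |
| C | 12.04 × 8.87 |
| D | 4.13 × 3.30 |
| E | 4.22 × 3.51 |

A

Ratios (long/short): A ≈ 1.425; B ≈ 1.332; C ≈ 1.357; D ≈ 1.252; E ≈ 1.202.
root-2 ≈ 1.414; option A is nearest (Δ 0.011).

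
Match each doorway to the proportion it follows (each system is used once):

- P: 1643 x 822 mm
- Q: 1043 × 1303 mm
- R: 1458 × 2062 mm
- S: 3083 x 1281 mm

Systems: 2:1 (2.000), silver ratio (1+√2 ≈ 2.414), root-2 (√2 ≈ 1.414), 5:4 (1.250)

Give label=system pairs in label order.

P=2:1, Q=5:4, R=root-2, S=silver ratio

P = 1643/822 ≈ 1.999 → 2:1 (2.000)
Q = 1303/1043 ≈ 1.249 → 5:4 (1.250)
R = 2062/1458 ≈ 1.414 → root-2 (1.414)
S = 3083/1281 ≈ 2.407 → silver ratio (2.414)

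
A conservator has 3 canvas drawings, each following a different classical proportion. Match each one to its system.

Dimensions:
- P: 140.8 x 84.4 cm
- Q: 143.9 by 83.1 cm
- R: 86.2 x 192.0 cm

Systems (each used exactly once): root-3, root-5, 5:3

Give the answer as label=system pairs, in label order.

P=5:3, Q=root-3, R=root-5

Ratios: P ≈ 1.668; Q ≈ 1.732; R ≈ 2.227.
Targets: root-3 ≈ 1.732; root-5 ≈ 2.236; 5:3 ≈ 1.667.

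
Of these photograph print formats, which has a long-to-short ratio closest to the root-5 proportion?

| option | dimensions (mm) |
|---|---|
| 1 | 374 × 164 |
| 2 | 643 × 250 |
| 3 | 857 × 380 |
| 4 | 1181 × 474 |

3

Target root-5 ≈ 2.236.
1: 2.280 (Δ0.044)  2: 2.572 (Δ0.336)  3: 2.255 (Δ0.019)  4: 2.492 (Δ0.256)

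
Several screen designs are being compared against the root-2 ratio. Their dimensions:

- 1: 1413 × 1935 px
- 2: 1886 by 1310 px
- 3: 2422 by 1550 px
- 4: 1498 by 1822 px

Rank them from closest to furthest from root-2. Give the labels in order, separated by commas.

2, 1, 3, 4

1: 1935/1413 ≈ 1.369 → |1.369 − 1.414| = 0.045
2: 1886/1310 ≈ 1.440 → |1.440 − 1.414| = 0.026
3: 2422/1550 ≈ 1.563 → |1.563 − 1.414| = 0.149
4: 1822/1498 ≈ 1.216 → |1.216 − 1.414| = 0.198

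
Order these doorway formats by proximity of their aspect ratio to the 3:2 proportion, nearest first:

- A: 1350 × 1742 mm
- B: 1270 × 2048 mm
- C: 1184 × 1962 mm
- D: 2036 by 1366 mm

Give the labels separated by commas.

D, B, C, A

Ratios: A = 1742 / 1350 ≈ 1.290; B = 2048 / 1270 ≈ 1.613; C = 1962 / 1184 ≈ 1.657; D = 2036 / 1366 ≈ 1.490.
|Δ from 1.500|: A 0.210; B 0.113; C 0.157; D 0.010.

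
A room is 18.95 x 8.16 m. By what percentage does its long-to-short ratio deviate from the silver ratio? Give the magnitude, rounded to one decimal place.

Ratio = 18.95 / 8.16 ≈ 2.3223.
Ideal silver ratio ≈ 2.4142. |2.3223 − 2.4142| / 2.4142 ≈ 3.81% → 3.8%.

3.8%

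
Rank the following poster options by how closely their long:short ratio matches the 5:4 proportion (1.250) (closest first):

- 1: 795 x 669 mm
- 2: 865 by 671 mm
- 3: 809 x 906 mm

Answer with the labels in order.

1: 795/669 ≈ 1.188 → |1.188 − 1.250| = 0.062
2: 865/671 ≈ 1.289 → |1.289 − 1.250| = 0.039
3: 906/809 ≈ 1.120 → |1.120 − 1.250| = 0.130

2, 1, 3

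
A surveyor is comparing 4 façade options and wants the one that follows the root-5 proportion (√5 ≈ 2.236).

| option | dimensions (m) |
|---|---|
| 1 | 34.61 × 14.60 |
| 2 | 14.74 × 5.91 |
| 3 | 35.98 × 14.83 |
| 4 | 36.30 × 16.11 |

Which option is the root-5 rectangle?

Target root-5 ≈ 2.236.
1: 2.371 (Δ0.135)  2: 2.494 (Δ0.258)  3: 2.426 (Δ0.190)  4: 2.253 (Δ0.017)

4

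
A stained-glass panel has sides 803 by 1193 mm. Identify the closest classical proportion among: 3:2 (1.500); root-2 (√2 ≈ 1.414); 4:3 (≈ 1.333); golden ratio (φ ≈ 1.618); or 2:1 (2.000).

3:2

1193/803 ≈ 1.486. Nearest candidates are 3:2 (1.500, off by 0.014) and root-2 (1.414, off by 0.072).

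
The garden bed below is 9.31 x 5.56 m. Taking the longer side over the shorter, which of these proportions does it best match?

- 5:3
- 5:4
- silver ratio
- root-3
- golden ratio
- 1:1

5:3

Ratio = 9.31 / 5.56 ≈ 1.674.
Distances: 5:3 1.667 (Δ 0.007); 5:4 1.250 (Δ 0.424); silver ratio 2.414 (Δ 0.740); root-3 1.732 (Δ 0.058); golden ratio 1.618 (Δ 0.056); 1:1 1.000 (Δ 0.674).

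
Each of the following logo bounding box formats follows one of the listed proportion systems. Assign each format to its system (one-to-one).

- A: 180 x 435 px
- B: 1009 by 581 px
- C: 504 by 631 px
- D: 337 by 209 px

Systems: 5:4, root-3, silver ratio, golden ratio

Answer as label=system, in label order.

Ratios: A ≈ 2.417; B ≈ 1.737; C ≈ 1.252; D ≈ 1.612.
Targets: 5:4 ≈ 1.250; root-3 ≈ 1.732; silver ratio ≈ 2.414; golden ratio ≈ 1.618.

A=silver ratio, B=root-3, C=5:4, D=golden ratio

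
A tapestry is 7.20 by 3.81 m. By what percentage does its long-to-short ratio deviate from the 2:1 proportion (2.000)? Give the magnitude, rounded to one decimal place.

Ratio = 7.20 / 3.81 ≈ 1.8898.
Ideal 2:1 = 2.0000. |1.8898 − 2.0000| / 2.0000 ≈ 5.51% → 5.5%.

5.5%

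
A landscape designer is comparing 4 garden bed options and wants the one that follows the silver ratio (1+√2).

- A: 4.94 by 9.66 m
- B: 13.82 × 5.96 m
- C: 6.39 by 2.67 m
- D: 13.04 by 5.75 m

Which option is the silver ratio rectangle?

Target silver ratio ≈ 2.414.
A: 1.955 (Δ0.459)  B: 2.319 (Δ0.095)  C: 2.393 (Δ0.021)  D: 2.268 (Δ0.146)

C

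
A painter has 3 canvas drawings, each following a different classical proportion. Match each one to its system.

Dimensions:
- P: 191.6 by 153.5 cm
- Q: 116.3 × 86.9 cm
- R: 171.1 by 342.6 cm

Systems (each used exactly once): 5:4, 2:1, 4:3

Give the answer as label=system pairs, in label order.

P = 191.6/153.5 ≈ 1.248 → 5:4 (1.250)
Q = 116.3/86.9 ≈ 1.338 → 4:3 (1.333)
R = 342.6/171.1 ≈ 2.002 → 2:1 (2.000)

P=5:4, Q=4:3, R=2:1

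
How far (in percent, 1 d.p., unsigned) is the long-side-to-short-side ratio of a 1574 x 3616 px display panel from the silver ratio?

4.8%

Ratio = 3616 / 1574 ≈ 2.2973.
Ideal silver ratio ≈ 2.4142. |2.2973 − 2.4142| / 2.4142 ≈ 4.84% → 4.8%.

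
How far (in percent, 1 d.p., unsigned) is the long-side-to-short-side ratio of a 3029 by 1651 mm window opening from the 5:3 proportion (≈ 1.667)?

Ratio = 3029 / 1651 ≈ 1.8346.
Ideal 5:3 ≈ 1.6667. |1.8346 − 1.6667| / 1.6667 ≈ 10.07% → 10.1%.

10.1%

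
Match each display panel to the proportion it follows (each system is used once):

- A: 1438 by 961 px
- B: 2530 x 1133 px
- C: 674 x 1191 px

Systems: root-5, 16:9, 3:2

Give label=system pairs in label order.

A=3:2, B=root-5, C=16:9

A = 1438/961 ≈ 1.496 → 3:2 (1.500)
B = 2530/1133 ≈ 2.233 → root-5 (2.236)
C = 1191/674 ≈ 1.767 → 16:9 (1.778)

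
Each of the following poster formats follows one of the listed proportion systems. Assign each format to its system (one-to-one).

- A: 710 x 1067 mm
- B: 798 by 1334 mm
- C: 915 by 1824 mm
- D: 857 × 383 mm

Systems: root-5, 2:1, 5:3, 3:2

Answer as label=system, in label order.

A=3:2, B=5:3, C=2:1, D=root-5

Ratios: A ≈ 1.503; B ≈ 1.672; C ≈ 1.993; D ≈ 2.238.
Targets: root-5 ≈ 2.236; 2:1 ≈ 2.000; 5:3 ≈ 1.667; 3:2 ≈ 1.500.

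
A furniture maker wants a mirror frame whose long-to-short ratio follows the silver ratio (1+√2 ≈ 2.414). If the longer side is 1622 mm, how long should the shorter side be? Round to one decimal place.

silver ratio ≈ 2.41421.
Shorter side = 1622 ÷ 2.41421 ≈ 671.855 → 671.9 mm.

671.9 mm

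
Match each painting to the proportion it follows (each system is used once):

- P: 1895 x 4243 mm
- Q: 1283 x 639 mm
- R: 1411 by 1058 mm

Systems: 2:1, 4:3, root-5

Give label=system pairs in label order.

P = 4243/1895 ≈ 2.239 → root-5 (2.236)
Q = 1283/639 ≈ 2.008 → 2:1 (2.000)
R = 1411/1058 ≈ 1.334 → 4:3 (1.333)

P=root-5, Q=2:1, R=4:3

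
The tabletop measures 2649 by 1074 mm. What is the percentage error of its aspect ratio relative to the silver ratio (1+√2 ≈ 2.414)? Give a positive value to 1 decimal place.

Ratio = 2649 / 1074 ≈ 2.4665.
Ideal silver ratio ≈ 2.4142. |2.4665 − 2.4142| / 2.4142 ≈ 2.17% → 2.2%.

2.2%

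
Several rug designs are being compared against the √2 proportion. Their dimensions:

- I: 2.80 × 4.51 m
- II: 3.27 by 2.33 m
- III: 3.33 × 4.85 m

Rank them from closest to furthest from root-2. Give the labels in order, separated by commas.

II, III, I

I: 4.51/2.80 ≈ 1.611 → |1.611 − 1.414| = 0.197
II: 3.27/2.33 ≈ 1.403 → |1.403 − 1.414| = 0.011
III: 4.85/3.33 ≈ 1.456 → |1.456 − 1.414| = 0.042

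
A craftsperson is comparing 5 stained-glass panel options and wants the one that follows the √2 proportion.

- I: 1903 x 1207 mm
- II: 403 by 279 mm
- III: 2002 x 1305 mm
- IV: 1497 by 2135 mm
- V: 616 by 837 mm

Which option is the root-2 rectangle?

IV

Target root-2 ≈ 1.414.
I: 1.577 (Δ0.163)  II: 1.444 (Δ0.030)  III: 1.534 (Δ0.120)  IV: 1.426 (Δ0.012)  V: 1.359 (Δ0.055)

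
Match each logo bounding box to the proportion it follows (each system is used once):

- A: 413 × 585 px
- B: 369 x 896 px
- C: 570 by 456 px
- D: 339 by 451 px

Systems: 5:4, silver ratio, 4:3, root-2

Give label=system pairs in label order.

Ratios: A ≈ 1.416; B ≈ 2.428; C ≈ 1.250; D ≈ 1.330.
Targets: 5:4 ≈ 1.250; silver ratio ≈ 2.414; 4:3 ≈ 1.333; root-2 ≈ 1.414.

A=root-2, B=silver ratio, C=5:4, D=4:3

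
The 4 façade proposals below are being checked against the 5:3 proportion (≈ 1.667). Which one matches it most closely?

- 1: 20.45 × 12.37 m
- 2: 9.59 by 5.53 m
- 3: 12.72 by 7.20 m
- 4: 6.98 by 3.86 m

1

Target 5:3 ≈ 1.667.
1: 1.653 (Δ0.014)  2: 1.734 (Δ0.067)  3: 1.767 (Δ0.100)  4: 1.808 (Δ0.141)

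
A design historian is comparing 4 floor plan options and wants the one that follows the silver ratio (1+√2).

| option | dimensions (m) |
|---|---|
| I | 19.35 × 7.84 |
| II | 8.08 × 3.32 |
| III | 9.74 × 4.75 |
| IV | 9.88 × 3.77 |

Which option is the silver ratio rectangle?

II

Ratios (long/short): I ≈ 2.468; II ≈ 2.434; III ≈ 2.051; IV ≈ 2.621.
silver ratio ≈ 2.414; option II is nearest (Δ 0.020).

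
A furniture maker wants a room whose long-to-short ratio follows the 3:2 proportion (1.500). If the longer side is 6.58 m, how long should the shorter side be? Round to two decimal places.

4.39 m

3:2 = 1.50000.
Shorter side = 6.58 ÷ 1.50000 ≈ 4.3867 → 4.39 m.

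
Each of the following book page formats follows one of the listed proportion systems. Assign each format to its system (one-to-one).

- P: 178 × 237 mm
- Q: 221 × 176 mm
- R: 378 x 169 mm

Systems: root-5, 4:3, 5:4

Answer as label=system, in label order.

P=4:3, Q=5:4, R=root-5

Ratios: P ≈ 1.331; Q ≈ 1.256; R ≈ 2.237.
Targets: root-5 ≈ 2.236; 4:3 ≈ 1.333; 5:4 ≈ 1.250.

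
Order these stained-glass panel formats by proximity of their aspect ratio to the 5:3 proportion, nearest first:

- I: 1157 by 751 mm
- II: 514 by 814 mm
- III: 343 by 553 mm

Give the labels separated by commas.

III, II, I

Ratios: I = 1157 / 751 ≈ 1.541; II = 814 / 514 ≈ 1.584; III = 553 / 343 ≈ 1.612.
|Δ from 1.667|: I 0.126; II 0.083; III 0.055.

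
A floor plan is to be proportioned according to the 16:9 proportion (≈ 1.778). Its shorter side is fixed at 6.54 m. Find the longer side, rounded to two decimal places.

16:9 ≈ 1.77778.
Longer side = 6.54 × 1.77778 ≈ 11.6267 → 11.63 m.

11.63 m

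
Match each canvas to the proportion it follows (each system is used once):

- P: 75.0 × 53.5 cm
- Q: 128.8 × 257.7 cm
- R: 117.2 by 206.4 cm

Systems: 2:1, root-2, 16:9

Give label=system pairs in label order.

P = 75.0/53.5 ≈ 1.402 → root-2 (1.414)
Q = 257.7/128.8 ≈ 2.001 → 2:1 (2.000)
R = 206.4/117.2 ≈ 1.761 → 16:9 (1.778)

P=root-2, Q=2:1, R=16:9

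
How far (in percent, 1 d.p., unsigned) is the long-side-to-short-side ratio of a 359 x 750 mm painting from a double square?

4.5%

Ratio = 750 / 359 ≈ 2.0891.
Ideal 2:1 = 2.0000. |2.0891 − 2.0000| / 2.0000 ≈ 4.46% → 4.5%.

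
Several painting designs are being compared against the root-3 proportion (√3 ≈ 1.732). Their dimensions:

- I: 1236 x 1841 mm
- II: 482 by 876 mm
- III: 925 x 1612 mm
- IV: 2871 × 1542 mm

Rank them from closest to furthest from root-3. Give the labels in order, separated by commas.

III, II, IV, I

Ratios: I = 1841 / 1236 ≈ 1.489; II = 876 / 482 ≈ 1.817; III = 1612 / 925 ≈ 1.743; IV = 2871 / 1542 ≈ 1.862.
|Δ from 1.732|: I 0.243; II 0.085; III 0.011; IV 0.130.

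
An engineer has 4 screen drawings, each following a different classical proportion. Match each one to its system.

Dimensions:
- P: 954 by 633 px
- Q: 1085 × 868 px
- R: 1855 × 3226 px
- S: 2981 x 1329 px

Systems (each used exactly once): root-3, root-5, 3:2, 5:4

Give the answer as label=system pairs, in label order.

P=3:2, Q=5:4, R=root-3, S=root-5

Ratios: P ≈ 1.507; Q ≈ 1.250; R ≈ 1.739; S ≈ 2.243.
Targets: root-3 ≈ 1.732; root-5 ≈ 2.236; 3:2 ≈ 1.500; 5:4 ≈ 1.250.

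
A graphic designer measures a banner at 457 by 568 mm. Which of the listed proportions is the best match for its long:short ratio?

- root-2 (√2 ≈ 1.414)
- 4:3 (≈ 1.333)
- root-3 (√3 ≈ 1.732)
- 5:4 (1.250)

5:4

568/457 ≈ 1.243. Nearest candidates are 5:4 (1.250, off by 0.007) and 4:3 (1.333, off by 0.090).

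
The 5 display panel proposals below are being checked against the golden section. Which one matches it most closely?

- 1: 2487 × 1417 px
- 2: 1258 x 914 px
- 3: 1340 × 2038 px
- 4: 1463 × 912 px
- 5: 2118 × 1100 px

Target golden ratio ≈ 1.618.
1: 1.755 (Δ0.137)  2: 1.376 (Δ0.242)  3: 1.521 (Δ0.097)  4: 1.604 (Δ0.014)  5: 1.925 (Δ0.307)

4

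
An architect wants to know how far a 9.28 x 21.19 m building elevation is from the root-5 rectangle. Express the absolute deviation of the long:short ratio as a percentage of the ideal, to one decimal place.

Ratio = 21.19 / 9.28 ≈ 2.2834.
Ideal root-5 ≈ 2.2361. |2.2834 − 2.2361| / 2.2361 ≈ 2.12% → 2.1%.

2.1%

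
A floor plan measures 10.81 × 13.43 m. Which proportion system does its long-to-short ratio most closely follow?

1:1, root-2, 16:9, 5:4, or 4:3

Ratio = 13.43 / 10.81 ≈ 1.242.
Distances: 1:1 1.000 (Δ 0.242); root-2 1.414 (Δ 0.172); 16:9 1.778 (Δ 0.536); 5:4 1.250 (Δ 0.008); 4:3 1.333 (Δ 0.091).

5:4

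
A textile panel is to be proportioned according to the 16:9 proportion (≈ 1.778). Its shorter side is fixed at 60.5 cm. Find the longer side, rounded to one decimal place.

16:9 ≈ 1.77778.
Longer side = 60.5 × 1.77778 ≈ 107.556 → 107.6 cm.

107.6 cm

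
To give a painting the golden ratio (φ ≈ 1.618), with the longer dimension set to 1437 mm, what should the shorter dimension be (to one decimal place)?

golden ratio ≈ 1.61803.
Shorter side = 1437 ÷ 1.61803 ≈ 888.117 → 888.1 mm.

888.1 mm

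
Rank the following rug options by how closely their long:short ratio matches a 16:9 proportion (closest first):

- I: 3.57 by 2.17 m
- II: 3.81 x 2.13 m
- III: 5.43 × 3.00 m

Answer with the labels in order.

II, III, I

I: 3.57/2.17 ≈ 1.645 → |1.645 − 1.778| = 0.133
II: 3.81/2.13 ≈ 1.789 → |1.789 − 1.778| = 0.011
III: 5.43/3.00 ≈ 1.810 → |1.810 − 1.778| = 0.032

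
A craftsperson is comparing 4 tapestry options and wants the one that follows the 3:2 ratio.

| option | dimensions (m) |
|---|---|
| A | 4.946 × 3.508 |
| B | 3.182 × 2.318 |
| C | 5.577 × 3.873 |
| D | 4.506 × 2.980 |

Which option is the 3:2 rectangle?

D

Ratios (long/short): A ≈ 1.410; B ≈ 1.373; C ≈ 1.440; D ≈ 1.512.
3:2 ≈ 1.500; option D is nearest (Δ 0.012).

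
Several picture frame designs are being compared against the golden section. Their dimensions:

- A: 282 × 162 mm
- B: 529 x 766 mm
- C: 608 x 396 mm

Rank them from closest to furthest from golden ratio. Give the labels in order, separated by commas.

C, A, B

Ratios: A = 282 / 162 ≈ 1.741; B = 766 / 529 ≈ 1.448; C = 608 / 396 ≈ 1.535.
|Δ from 1.618|: A 0.123; B 0.170; C 0.083.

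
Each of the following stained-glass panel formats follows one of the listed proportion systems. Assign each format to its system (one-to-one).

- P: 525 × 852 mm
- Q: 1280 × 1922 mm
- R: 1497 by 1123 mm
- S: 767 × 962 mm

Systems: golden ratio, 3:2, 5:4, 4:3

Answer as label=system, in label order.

P = 852/525 ≈ 1.623 → golden ratio (1.618)
Q = 1922/1280 ≈ 1.502 → 3:2 (1.500)
R = 1497/1123 ≈ 1.333 → 4:3 (1.333)
S = 962/767 ≈ 1.254 → 5:4 (1.250)

P=golden ratio, Q=3:2, R=4:3, S=5:4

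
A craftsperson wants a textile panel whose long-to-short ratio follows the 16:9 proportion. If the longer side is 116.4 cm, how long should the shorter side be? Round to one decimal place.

65.5 cm

16:9 ≈ 1.77778.
Shorter side = 116.4 ÷ 1.77778 ≈ 65.475 → 65.5 cm.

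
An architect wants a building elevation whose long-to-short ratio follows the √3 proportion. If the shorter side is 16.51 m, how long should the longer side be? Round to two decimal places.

28.60 m

root-3 ≈ 1.73205.
Longer side = 16.51 × 1.73205 ≈ 28.5961 → 28.60 m.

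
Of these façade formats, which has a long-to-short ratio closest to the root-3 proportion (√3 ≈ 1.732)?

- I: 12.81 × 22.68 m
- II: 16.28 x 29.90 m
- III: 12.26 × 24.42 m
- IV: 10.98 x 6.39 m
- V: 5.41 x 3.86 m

Ratios (long/short): I ≈ 1.770; II ≈ 1.837; III ≈ 1.992; IV ≈ 1.718; V ≈ 1.402.
root-3 ≈ 1.732; option IV is nearest (Δ 0.014).

IV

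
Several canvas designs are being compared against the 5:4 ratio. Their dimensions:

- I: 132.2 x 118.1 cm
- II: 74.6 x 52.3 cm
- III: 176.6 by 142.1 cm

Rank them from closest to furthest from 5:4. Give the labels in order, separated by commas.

I: 132.2/118.1 ≈ 1.119 → |1.119 − 1.250| = 0.131
II: 74.6/52.3 ≈ 1.426 → |1.426 − 1.250| = 0.176
III: 176.6/142.1 ≈ 1.243 → |1.243 − 1.250| = 0.007

III, I, II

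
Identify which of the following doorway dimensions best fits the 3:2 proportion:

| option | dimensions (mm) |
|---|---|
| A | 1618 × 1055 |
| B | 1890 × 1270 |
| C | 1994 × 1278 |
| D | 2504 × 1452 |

Target 3:2 ≈ 1.500.
A: 1.534 (Δ0.034)  B: 1.488 (Δ0.012)  C: 1.560 (Δ0.060)  D: 1.725 (Δ0.225)

B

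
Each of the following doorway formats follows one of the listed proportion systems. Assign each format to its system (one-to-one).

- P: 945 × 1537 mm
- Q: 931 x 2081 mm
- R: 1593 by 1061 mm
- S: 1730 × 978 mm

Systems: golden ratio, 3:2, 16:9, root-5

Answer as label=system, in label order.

P=golden ratio, Q=root-5, R=3:2, S=16:9

Ratios: P ≈ 1.626; Q ≈ 2.235; R ≈ 1.501; S ≈ 1.769.
Targets: golden ratio ≈ 1.618; 3:2 ≈ 1.500; 16:9 ≈ 1.778; root-5 ≈ 2.236.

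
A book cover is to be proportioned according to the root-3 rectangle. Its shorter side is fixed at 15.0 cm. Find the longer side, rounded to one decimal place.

root-3 ≈ 1.73205.
Longer side = 15.0 × 1.73205 ≈ 25.981 → 26.0 cm.

26.0 cm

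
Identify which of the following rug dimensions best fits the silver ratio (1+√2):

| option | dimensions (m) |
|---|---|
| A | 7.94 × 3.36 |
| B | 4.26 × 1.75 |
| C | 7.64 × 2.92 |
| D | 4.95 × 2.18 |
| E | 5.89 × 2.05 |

B

Ratios (long/short): A ≈ 2.363; B ≈ 2.434; C ≈ 2.616; D ≈ 2.271; E ≈ 2.873.
silver ratio ≈ 2.414; option B is nearest (Δ 0.020).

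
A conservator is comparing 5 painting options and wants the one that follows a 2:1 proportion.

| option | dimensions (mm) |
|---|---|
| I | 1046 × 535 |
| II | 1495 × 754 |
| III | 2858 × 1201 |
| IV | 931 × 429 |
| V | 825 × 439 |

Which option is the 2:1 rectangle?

Target 2:1 ≈ 2.000.
I: 1.955 (Δ0.045)  II: 1.983 (Δ0.017)  III: 2.380 (Δ0.380)  IV: 2.170 (Δ0.170)  V: 1.879 (Δ0.121)

II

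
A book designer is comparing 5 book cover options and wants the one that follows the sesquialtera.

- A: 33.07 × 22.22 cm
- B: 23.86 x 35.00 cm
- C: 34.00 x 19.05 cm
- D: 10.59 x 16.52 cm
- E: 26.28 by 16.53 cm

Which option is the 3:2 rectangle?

Ratios (long/short): A ≈ 1.488; B ≈ 1.467; C ≈ 1.785; D ≈ 1.560; E ≈ 1.590.
3:2 ≈ 1.500; option A is nearest (Δ 0.012).

A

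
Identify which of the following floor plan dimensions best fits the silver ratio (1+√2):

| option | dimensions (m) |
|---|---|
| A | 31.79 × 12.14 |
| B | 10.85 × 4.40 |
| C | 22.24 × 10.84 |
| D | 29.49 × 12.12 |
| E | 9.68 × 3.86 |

D

Target silver ratio ≈ 2.414.
A: 2.619 (Δ0.205)  B: 2.466 (Δ0.052)  C: 2.052 (Δ0.362)  D: 2.433 (Δ0.019)  E: 2.508 (Δ0.094)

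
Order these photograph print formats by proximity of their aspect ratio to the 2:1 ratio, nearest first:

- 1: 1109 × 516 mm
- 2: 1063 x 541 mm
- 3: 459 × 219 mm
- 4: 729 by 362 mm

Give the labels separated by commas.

Ratios: 1 = 1109 / 516 ≈ 2.149; 2 = 1063 / 541 ≈ 1.965; 3 = 459 / 219 ≈ 2.096; 4 = 729 / 362 ≈ 2.014.
|Δ from 2.000|: 1 0.149; 2 0.035; 3 0.096; 4 0.014.

4, 2, 3, 1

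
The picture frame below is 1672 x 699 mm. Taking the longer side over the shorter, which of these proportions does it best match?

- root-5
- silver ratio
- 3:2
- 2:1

Ratio = 1672 / 699 ≈ 2.392.
Distances: root-5 2.236 (Δ 0.156); silver ratio 2.414 (Δ 0.022); 3:2 1.500 (Δ 0.892); 2:1 2.000 (Δ 0.392).

silver ratio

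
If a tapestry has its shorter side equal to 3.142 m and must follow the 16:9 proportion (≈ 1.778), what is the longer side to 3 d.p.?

5.586 m

16:9 ≈ 1.77778.
Longer side = 3.142 × 1.77778 ≈ 5.58578 → 5.586 m.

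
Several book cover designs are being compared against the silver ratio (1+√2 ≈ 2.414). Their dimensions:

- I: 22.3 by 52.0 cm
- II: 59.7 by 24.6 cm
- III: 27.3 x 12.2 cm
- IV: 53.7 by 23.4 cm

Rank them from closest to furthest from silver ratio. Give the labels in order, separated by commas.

Ratios: I = 52.0 / 22.3 ≈ 2.332; II = 59.7 / 24.6 ≈ 2.427; III = 27.3 / 12.2 ≈ 2.238; IV = 53.7 / 23.4 ≈ 2.295.
|Δ from 2.414|: I 0.082; II 0.013; III 0.176; IV 0.119.

II, I, IV, III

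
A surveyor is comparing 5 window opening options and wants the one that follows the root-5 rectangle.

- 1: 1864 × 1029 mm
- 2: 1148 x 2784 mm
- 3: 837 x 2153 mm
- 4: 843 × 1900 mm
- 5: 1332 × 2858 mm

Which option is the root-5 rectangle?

4

Target root-5 ≈ 2.236.
1: 1.811 (Δ0.425)  2: 2.425 (Δ0.189)  3: 2.572 (Δ0.336)  4: 2.254 (Δ0.018)  5: 2.146 (Δ0.090)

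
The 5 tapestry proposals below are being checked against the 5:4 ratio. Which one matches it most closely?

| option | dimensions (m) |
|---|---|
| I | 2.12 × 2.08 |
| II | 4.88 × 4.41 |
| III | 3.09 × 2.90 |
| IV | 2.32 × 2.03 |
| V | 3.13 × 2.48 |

V

Ratios (long/short): I ≈ 1.019; II ≈ 1.107; III ≈ 1.066; IV ≈ 1.143; V ≈ 1.262.
5:4 ≈ 1.250; option V is nearest (Δ 0.012).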